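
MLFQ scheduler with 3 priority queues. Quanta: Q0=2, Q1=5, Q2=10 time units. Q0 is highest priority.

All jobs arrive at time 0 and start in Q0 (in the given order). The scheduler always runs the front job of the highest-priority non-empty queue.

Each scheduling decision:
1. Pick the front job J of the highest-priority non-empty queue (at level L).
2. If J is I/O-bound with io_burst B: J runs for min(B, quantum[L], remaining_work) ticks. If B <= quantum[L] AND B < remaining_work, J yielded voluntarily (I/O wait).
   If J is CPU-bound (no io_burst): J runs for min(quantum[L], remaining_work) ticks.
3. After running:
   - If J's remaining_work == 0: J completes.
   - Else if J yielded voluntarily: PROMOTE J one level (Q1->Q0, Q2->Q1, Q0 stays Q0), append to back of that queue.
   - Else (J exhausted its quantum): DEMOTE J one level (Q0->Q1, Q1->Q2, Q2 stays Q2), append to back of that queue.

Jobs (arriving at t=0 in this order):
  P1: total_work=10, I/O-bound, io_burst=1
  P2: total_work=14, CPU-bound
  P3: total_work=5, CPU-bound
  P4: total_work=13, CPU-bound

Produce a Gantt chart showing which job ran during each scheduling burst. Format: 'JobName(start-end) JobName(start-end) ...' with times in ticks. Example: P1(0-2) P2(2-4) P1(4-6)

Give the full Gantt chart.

Answer: P1(0-1) P2(1-3) P3(3-5) P4(5-7) P1(7-8) P1(8-9) P1(9-10) P1(10-11) P1(11-12) P1(12-13) P1(13-14) P1(14-15) P1(15-16) P2(16-21) P3(21-24) P4(24-29) P2(29-36) P4(36-42)

Derivation:
t=0-1: P1@Q0 runs 1, rem=9, I/O yield, promote→Q0. Q0=[P2,P3,P4,P1] Q1=[] Q2=[]
t=1-3: P2@Q0 runs 2, rem=12, quantum used, demote→Q1. Q0=[P3,P4,P1] Q1=[P2] Q2=[]
t=3-5: P3@Q0 runs 2, rem=3, quantum used, demote→Q1. Q0=[P4,P1] Q1=[P2,P3] Q2=[]
t=5-7: P4@Q0 runs 2, rem=11, quantum used, demote→Q1. Q0=[P1] Q1=[P2,P3,P4] Q2=[]
t=7-8: P1@Q0 runs 1, rem=8, I/O yield, promote→Q0. Q0=[P1] Q1=[P2,P3,P4] Q2=[]
t=8-9: P1@Q0 runs 1, rem=7, I/O yield, promote→Q0. Q0=[P1] Q1=[P2,P3,P4] Q2=[]
t=9-10: P1@Q0 runs 1, rem=6, I/O yield, promote→Q0. Q0=[P1] Q1=[P2,P3,P4] Q2=[]
t=10-11: P1@Q0 runs 1, rem=5, I/O yield, promote→Q0. Q0=[P1] Q1=[P2,P3,P4] Q2=[]
t=11-12: P1@Q0 runs 1, rem=4, I/O yield, promote→Q0. Q0=[P1] Q1=[P2,P3,P4] Q2=[]
t=12-13: P1@Q0 runs 1, rem=3, I/O yield, promote→Q0. Q0=[P1] Q1=[P2,P3,P4] Q2=[]
t=13-14: P1@Q0 runs 1, rem=2, I/O yield, promote→Q0. Q0=[P1] Q1=[P2,P3,P4] Q2=[]
t=14-15: P1@Q0 runs 1, rem=1, I/O yield, promote→Q0. Q0=[P1] Q1=[P2,P3,P4] Q2=[]
t=15-16: P1@Q0 runs 1, rem=0, completes. Q0=[] Q1=[P2,P3,P4] Q2=[]
t=16-21: P2@Q1 runs 5, rem=7, quantum used, demote→Q2. Q0=[] Q1=[P3,P4] Q2=[P2]
t=21-24: P3@Q1 runs 3, rem=0, completes. Q0=[] Q1=[P4] Q2=[P2]
t=24-29: P4@Q1 runs 5, rem=6, quantum used, demote→Q2. Q0=[] Q1=[] Q2=[P2,P4]
t=29-36: P2@Q2 runs 7, rem=0, completes. Q0=[] Q1=[] Q2=[P4]
t=36-42: P4@Q2 runs 6, rem=0, completes. Q0=[] Q1=[] Q2=[]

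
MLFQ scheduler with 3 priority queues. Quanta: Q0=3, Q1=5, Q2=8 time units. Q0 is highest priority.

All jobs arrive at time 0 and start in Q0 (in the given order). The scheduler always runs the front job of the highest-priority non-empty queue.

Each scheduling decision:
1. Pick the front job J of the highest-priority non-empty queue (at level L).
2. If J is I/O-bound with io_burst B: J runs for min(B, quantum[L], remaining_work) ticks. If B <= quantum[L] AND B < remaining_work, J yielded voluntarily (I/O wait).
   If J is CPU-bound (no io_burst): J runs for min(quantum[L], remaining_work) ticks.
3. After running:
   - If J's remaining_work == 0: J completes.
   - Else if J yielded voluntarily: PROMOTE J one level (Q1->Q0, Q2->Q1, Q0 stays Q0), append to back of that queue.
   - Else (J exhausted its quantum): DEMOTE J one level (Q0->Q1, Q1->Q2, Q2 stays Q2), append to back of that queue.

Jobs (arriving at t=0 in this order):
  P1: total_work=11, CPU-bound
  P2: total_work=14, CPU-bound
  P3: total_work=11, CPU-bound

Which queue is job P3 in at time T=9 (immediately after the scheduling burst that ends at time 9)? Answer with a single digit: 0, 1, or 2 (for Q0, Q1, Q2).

t=0-3: P1@Q0 runs 3, rem=8, quantum used, demote→Q1. Q0=[P2,P3] Q1=[P1] Q2=[]
t=3-6: P2@Q0 runs 3, rem=11, quantum used, demote→Q1. Q0=[P3] Q1=[P1,P2] Q2=[]
t=6-9: P3@Q0 runs 3, rem=8, quantum used, demote→Q1. Q0=[] Q1=[P1,P2,P3] Q2=[]
t=9-14: P1@Q1 runs 5, rem=3, quantum used, demote→Q2. Q0=[] Q1=[P2,P3] Q2=[P1]
t=14-19: P2@Q1 runs 5, rem=6, quantum used, demote→Q2. Q0=[] Q1=[P3] Q2=[P1,P2]
t=19-24: P3@Q1 runs 5, rem=3, quantum used, demote→Q2. Q0=[] Q1=[] Q2=[P1,P2,P3]
t=24-27: P1@Q2 runs 3, rem=0, completes. Q0=[] Q1=[] Q2=[P2,P3]
t=27-33: P2@Q2 runs 6, rem=0, completes. Q0=[] Q1=[] Q2=[P3]
t=33-36: P3@Q2 runs 3, rem=0, completes. Q0=[] Q1=[] Q2=[]

Answer: 1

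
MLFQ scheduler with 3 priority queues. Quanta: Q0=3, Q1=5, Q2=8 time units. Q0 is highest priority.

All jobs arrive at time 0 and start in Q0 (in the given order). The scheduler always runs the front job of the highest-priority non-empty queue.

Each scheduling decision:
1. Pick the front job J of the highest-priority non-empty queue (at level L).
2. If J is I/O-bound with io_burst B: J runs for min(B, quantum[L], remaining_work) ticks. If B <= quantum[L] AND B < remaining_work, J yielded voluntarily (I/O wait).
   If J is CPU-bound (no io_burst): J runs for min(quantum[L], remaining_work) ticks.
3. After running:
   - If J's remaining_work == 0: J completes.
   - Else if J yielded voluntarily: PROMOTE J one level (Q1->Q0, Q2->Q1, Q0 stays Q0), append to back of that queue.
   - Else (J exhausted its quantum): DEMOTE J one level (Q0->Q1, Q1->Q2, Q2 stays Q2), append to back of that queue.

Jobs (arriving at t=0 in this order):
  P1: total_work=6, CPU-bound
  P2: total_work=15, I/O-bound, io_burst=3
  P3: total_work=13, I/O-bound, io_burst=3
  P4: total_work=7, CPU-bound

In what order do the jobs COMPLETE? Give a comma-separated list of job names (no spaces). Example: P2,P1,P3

Answer: P2,P3,P1,P4

Derivation:
t=0-3: P1@Q0 runs 3, rem=3, quantum used, demote→Q1. Q0=[P2,P3,P4] Q1=[P1] Q2=[]
t=3-6: P2@Q0 runs 3, rem=12, I/O yield, promote→Q0. Q0=[P3,P4,P2] Q1=[P1] Q2=[]
t=6-9: P3@Q0 runs 3, rem=10, I/O yield, promote→Q0. Q0=[P4,P2,P3] Q1=[P1] Q2=[]
t=9-12: P4@Q0 runs 3, rem=4, quantum used, demote→Q1. Q0=[P2,P3] Q1=[P1,P4] Q2=[]
t=12-15: P2@Q0 runs 3, rem=9, I/O yield, promote→Q0. Q0=[P3,P2] Q1=[P1,P4] Q2=[]
t=15-18: P3@Q0 runs 3, rem=7, I/O yield, promote→Q0. Q0=[P2,P3] Q1=[P1,P4] Q2=[]
t=18-21: P2@Q0 runs 3, rem=6, I/O yield, promote→Q0. Q0=[P3,P2] Q1=[P1,P4] Q2=[]
t=21-24: P3@Q0 runs 3, rem=4, I/O yield, promote→Q0. Q0=[P2,P3] Q1=[P1,P4] Q2=[]
t=24-27: P2@Q0 runs 3, rem=3, I/O yield, promote→Q0. Q0=[P3,P2] Q1=[P1,P4] Q2=[]
t=27-30: P3@Q0 runs 3, rem=1, I/O yield, promote→Q0. Q0=[P2,P3] Q1=[P1,P4] Q2=[]
t=30-33: P2@Q0 runs 3, rem=0, completes. Q0=[P3] Q1=[P1,P4] Q2=[]
t=33-34: P3@Q0 runs 1, rem=0, completes. Q0=[] Q1=[P1,P4] Q2=[]
t=34-37: P1@Q1 runs 3, rem=0, completes. Q0=[] Q1=[P4] Q2=[]
t=37-41: P4@Q1 runs 4, rem=0, completes. Q0=[] Q1=[] Q2=[]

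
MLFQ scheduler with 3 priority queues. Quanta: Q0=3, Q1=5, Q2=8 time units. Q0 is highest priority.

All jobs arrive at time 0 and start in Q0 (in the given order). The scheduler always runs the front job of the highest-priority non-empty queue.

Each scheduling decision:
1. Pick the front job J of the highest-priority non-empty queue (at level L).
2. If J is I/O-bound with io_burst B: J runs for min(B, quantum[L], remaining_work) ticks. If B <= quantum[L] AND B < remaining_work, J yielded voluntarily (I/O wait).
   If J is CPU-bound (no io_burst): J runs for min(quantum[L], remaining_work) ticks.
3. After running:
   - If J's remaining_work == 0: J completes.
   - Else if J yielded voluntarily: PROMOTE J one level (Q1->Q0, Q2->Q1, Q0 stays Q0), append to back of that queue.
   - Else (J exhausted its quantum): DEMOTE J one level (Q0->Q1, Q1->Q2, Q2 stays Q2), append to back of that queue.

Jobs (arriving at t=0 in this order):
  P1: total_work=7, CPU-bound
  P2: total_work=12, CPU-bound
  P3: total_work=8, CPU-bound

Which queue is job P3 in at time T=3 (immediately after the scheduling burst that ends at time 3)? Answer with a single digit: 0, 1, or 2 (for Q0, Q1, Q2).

t=0-3: P1@Q0 runs 3, rem=4, quantum used, demote→Q1. Q0=[P2,P3] Q1=[P1] Q2=[]
t=3-6: P2@Q0 runs 3, rem=9, quantum used, demote→Q1. Q0=[P3] Q1=[P1,P2] Q2=[]
t=6-9: P3@Q0 runs 3, rem=5, quantum used, demote→Q1. Q0=[] Q1=[P1,P2,P3] Q2=[]
t=9-13: P1@Q1 runs 4, rem=0, completes. Q0=[] Q1=[P2,P3] Q2=[]
t=13-18: P2@Q1 runs 5, rem=4, quantum used, demote→Q2. Q0=[] Q1=[P3] Q2=[P2]
t=18-23: P3@Q1 runs 5, rem=0, completes. Q0=[] Q1=[] Q2=[P2]
t=23-27: P2@Q2 runs 4, rem=0, completes. Q0=[] Q1=[] Q2=[]

Answer: 0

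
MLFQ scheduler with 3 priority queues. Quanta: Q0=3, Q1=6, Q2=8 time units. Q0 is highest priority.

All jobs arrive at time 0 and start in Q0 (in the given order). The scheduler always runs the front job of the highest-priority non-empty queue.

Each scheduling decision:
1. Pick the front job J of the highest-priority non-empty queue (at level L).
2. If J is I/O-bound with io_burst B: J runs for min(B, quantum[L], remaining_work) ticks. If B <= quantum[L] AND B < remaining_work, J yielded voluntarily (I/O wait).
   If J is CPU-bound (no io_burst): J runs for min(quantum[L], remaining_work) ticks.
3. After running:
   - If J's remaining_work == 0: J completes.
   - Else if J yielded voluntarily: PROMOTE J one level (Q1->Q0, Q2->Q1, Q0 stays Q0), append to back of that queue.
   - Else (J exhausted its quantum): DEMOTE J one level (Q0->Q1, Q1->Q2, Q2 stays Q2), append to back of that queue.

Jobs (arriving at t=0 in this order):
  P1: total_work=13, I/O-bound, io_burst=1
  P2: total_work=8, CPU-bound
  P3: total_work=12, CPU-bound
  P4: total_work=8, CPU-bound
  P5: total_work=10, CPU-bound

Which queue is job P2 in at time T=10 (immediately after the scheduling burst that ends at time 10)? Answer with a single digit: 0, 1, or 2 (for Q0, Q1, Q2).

t=0-1: P1@Q0 runs 1, rem=12, I/O yield, promote→Q0. Q0=[P2,P3,P4,P5,P1] Q1=[] Q2=[]
t=1-4: P2@Q0 runs 3, rem=5, quantum used, demote→Q1. Q0=[P3,P4,P5,P1] Q1=[P2] Q2=[]
t=4-7: P3@Q0 runs 3, rem=9, quantum used, demote→Q1. Q0=[P4,P5,P1] Q1=[P2,P3] Q2=[]
t=7-10: P4@Q0 runs 3, rem=5, quantum used, demote→Q1. Q0=[P5,P1] Q1=[P2,P3,P4] Q2=[]
t=10-13: P5@Q0 runs 3, rem=7, quantum used, demote→Q1. Q0=[P1] Q1=[P2,P3,P4,P5] Q2=[]
t=13-14: P1@Q0 runs 1, rem=11, I/O yield, promote→Q0. Q0=[P1] Q1=[P2,P3,P4,P5] Q2=[]
t=14-15: P1@Q0 runs 1, rem=10, I/O yield, promote→Q0. Q0=[P1] Q1=[P2,P3,P4,P5] Q2=[]
t=15-16: P1@Q0 runs 1, rem=9, I/O yield, promote→Q0. Q0=[P1] Q1=[P2,P3,P4,P5] Q2=[]
t=16-17: P1@Q0 runs 1, rem=8, I/O yield, promote→Q0. Q0=[P1] Q1=[P2,P3,P4,P5] Q2=[]
t=17-18: P1@Q0 runs 1, rem=7, I/O yield, promote→Q0. Q0=[P1] Q1=[P2,P3,P4,P5] Q2=[]
t=18-19: P1@Q0 runs 1, rem=6, I/O yield, promote→Q0. Q0=[P1] Q1=[P2,P3,P4,P5] Q2=[]
t=19-20: P1@Q0 runs 1, rem=5, I/O yield, promote→Q0. Q0=[P1] Q1=[P2,P3,P4,P5] Q2=[]
t=20-21: P1@Q0 runs 1, rem=4, I/O yield, promote→Q0. Q0=[P1] Q1=[P2,P3,P4,P5] Q2=[]
t=21-22: P1@Q0 runs 1, rem=3, I/O yield, promote→Q0. Q0=[P1] Q1=[P2,P3,P4,P5] Q2=[]
t=22-23: P1@Q0 runs 1, rem=2, I/O yield, promote→Q0. Q0=[P1] Q1=[P2,P3,P4,P5] Q2=[]
t=23-24: P1@Q0 runs 1, rem=1, I/O yield, promote→Q0. Q0=[P1] Q1=[P2,P3,P4,P5] Q2=[]
t=24-25: P1@Q0 runs 1, rem=0, completes. Q0=[] Q1=[P2,P3,P4,P5] Q2=[]
t=25-30: P2@Q1 runs 5, rem=0, completes. Q0=[] Q1=[P3,P4,P5] Q2=[]
t=30-36: P3@Q1 runs 6, rem=3, quantum used, demote→Q2. Q0=[] Q1=[P4,P5] Q2=[P3]
t=36-41: P4@Q1 runs 5, rem=0, completes. Q0=[] Q1=[P5] Q2=[P3]
t=41-47: P5@Q1 runs 6, rem=1, quantum used, demote→Q2. Q0=[] Q1=[] Q2=[P3,P5]
t=47-50: P3@Q2 runs 3, rem=0, completes. Q0=[] Q1=[] Q2=[P5]
t=50-51: P5@Q2 runs 1, rem=0, completes. Q0=[] Q1=[] Q2=[]

Answer: 1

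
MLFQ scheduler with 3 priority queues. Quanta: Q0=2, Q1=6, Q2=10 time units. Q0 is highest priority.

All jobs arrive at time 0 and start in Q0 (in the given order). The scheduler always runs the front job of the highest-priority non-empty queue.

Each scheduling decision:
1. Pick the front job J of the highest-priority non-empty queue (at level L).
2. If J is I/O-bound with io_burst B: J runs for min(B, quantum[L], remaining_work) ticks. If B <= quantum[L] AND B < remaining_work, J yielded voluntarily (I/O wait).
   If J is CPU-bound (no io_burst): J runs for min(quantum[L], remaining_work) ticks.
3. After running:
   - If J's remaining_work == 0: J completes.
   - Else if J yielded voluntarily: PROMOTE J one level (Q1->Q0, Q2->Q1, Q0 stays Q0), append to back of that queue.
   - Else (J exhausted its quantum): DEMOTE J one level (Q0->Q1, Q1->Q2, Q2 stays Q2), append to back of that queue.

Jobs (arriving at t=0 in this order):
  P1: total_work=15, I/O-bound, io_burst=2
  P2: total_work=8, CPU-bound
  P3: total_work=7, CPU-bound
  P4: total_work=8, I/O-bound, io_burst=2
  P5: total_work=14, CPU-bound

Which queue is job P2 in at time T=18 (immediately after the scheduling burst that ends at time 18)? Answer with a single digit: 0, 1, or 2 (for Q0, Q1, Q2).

t=0-2: P1@Q0 runs 2, rem=13, I/O yield, promote→Q0. Q0=[P2,P3,P4,P5,P1] Q1=[] Q2=[]
t=2-4: P2@Q0 runs 2, rem=6, quantum used, demote→Q1. Q0=[P3,P4,P5,P1] Q1=[P2] Q2=[]
t=4-6: P3@Q0 runs 2, rem=5, quantum used, demote→Q1. Q0=[P4,P5,P1] Q1=[P2,P3] Q2=[]
t=6-8: P4@Q0 runs 2, rem=6, I/O yield, promote→Q0. Q0=[P5,P1,P4] Q1=[P2,P3] Q2=[]
t=8-10: P5@Q0 runs 2, rem=12, quantum used, demote→Q1. Q0=[P1,P4] Q1=[P2,P3,P5] Q2=[]
t=10-12: P1@Q0 runs 2, rem=11, I/O yield, promote→Q0. Q0=[P4,P1] Q1=[P2,P3,P5] Q2=[]
t=12-14: P4@Q0 runs 2, rem=4, I/O yield, promote→Q0. Q0=[P1,P4] Q1=[P2,P3,P5] Q2=[]
t=14-16: P1@Q0 runs 2, rem=9, I/O yield, promote→Q0. Q0=[P4,P1] Q1=[P2,P3,P5] Q2=[]
t=16-18: P4@Q0 runs 2, rem=2, I/O yield, promote→Q0. Q0=[P1,P4] Q1=[P2,P3,P5] Q2=[]
t=18-20: P1@Q0 runs 2, rem=7, I/O yield, promote→Q0. Q0=[P4,P1] Q1=[P2,P3,P5] Q2=[]
t=20-22: P4@Q0 runs 2, rem=0, completes. Q0=[P1] Q1=[P2,P3,P5] Q2=[]
t=22-24: P1@Q0 runs 2, rem=5, I/O yield, promote→Q0. Q0=[P1] Q1=[P2,P3,P5] Q2=[]
t=24-26: P1@Q0 runs 2, rem=3, I/O yield, promote→Q0. Q0=[P1] Q1=[P2,P3,P5] Q2=[]
t=26-28: P1@Q0 runs 2, rem=1, I/O yield, promote→Q0. Q0=[P1] Q1=[P2,P3,P5] Q2=[]
t=28-29: P1@Q0 runs 1, rem=0, completes. Q0=[] Q1=[P2,P3,P5] Q2=[]
t=29-35: P2@Q1 runs 6, rem=0, completes. Q0=[] Q1=[P3,P5] Q2=[]
t=35-40: P3@Q1 runs 5, rem=0, completes. Q0=[] Q1=[P5] Q2=[]
t=40-46: P5@Q1 runs 6, rem=6, quantum used, demote→Q2. Q0=[] Q1=[] Q2=[P5]
t=46-52: P5@Q2 runs 6, rem=0, completes. Q0=[] Q1=[] Q2=[]

Answer: 1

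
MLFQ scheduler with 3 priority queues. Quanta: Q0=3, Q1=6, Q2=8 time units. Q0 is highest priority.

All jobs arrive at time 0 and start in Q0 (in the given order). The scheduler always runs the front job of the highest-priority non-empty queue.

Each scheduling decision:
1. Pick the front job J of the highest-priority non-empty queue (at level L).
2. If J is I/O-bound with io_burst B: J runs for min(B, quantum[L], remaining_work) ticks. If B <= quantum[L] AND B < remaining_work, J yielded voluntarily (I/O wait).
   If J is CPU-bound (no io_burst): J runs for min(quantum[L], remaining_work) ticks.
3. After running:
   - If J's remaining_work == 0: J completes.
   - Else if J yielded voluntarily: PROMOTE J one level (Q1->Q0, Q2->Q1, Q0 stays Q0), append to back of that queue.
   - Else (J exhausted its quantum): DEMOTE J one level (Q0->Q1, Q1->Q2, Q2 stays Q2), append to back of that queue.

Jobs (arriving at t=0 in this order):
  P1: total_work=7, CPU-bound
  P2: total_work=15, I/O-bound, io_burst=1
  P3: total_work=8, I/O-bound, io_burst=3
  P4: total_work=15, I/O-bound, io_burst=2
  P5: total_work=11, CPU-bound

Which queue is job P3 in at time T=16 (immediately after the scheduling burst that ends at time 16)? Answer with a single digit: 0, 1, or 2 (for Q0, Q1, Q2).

t=0-3: P1@Q0 runs 3, rem=4, quantum used, demote→Q1. Q0=[P2,P3,P4,P5] Q1=[P1] Q2=[]
t=3-4: P2@Q0 runs 1, rem=14, I/O yield, promote→Q0. Q0=[P3,P4,P5,P2] Q1=[P1] Q2=[]
t=4-7: P3@Q0 runs 3, rem=5, I/O yield, promote→Q0. Q0=[P4,P5,P2,P3] Q1=[P1] Q2=[]
t=7-9: P4@Q0 runs 2, rem=13, I/O yield, promote→Q0. Q0=[P5,P2,P3,P4] Q1=[P1] Q2=[]
t=9-12: P5@Q0 runs 3, rem=8, quantum used, demote→Q1. Q0=[P2,P3,P4] Q1=[P1,P5] Q2=[]
t=12-13: P2@Q0 runs 1, rem=13, I/O yield, promote→Q0. Q0=[P3,P4,P2] Q1=[P1,P5] Q2=[]
t=13-16: P3@Q0 runs 3, rem=2, I/O yield, promote→Q0. Q0=[P4,P2,P3] Q1=[P1,P5] Q2=[]
t=16-18: P4@Q0 runs 2, rem=11, I/O yield, promote→Q0. Q0=[P2,P3,P4] Q1=[P1,P5] Q2=[]
t=18-19: P2@Q0 runs 1, rem=12, I/O yield, promote→Q0. Q0=[P3,P4,P2] Q1=[P1,P5] Q2=[]
t=19-21: P3@Q0 runs 2, rem=0, completes. Q0=[P4,P2] Q1=[P1,P5] Q2=[]
t=21-23: P4@Q0 runs 2, rem=9, I/O yield, promote→Q0. Q0=[P2,P4] Q1=[P1,P5] Q2=[]
t=23-24: P2@Q0 runs 1, rem=11, I/O yield, promote→Q0. Q0=[P4,P2] Q1=[P1,P5] Q2=[]
t=24-26: P4@Q0 runs 2, rem=7, I/O yield, promote→Q0. Q0=[P2,P4] Q1=[P1,P5] Q2=[]
t=26-27: P2@Q0 runs 1, rem=10, I/O yield, promote→Q0. Q0=[P4,P2] Q1=[P1,P5] Q2=[]
t=27-29: P4@Q0 runs 2, rem=5, I/O yield, promote→Q0. Q0=[P2,P4] Q1=[P1,P5] Q2=[]
t=29-30: P2@Q0 runs 1, rem=9, I/O yield, promote→Q0. Q0=[P4,P2] Q1=[P1,P5] Q2=[]
t=30-32: P4@Q0 runs 2, rem=3, I/O yield, promote→Q0. Q0=[P2,P4] Q1=[P1,P5] Q2=[]
t=32-33: P2@Q0 runs 1, rem=8, I/O yield, promote→Q0. Q0=[P4,P2] Q1=[P1,P5] Q2=[]
t=33-35: P4@Q0 runs 2, rem=1, I/O yield, promote→Q0. Q0=[P2,P4] Q1=[P1,P5] Q2=[]
t=35-36: P2@Q0 runs 1, rem=7, I/O yield, promote→Q0. Q0=[P4,P2] Q1=[P1,P5] Q2=[]
t=36-37: P4@Q0 runs 1, rem=0, completes. Q0=[P2] Q1=[P1,P5] Q2=[]
t=37-38: P2@Q0 runs 1, rem=6, I/O yield, promote→Q0. Q0=[P2] Q1=[P1,P5] Q2=[]
t=38-39: P2@Q0 runs 1, rem=5, I/O yield, promote→Q0. Q0=[P2] Q1=[P1,P5] Q2=[]
t=39-40: P2@Q0 runs 1, rem=4, I/O yield, promote→Q0. Q0=[P2] Q1=[P1,P5] Q2=[]
t=40-41: P2@Q0 runs 1, rem=3, I/O yield, promote→Q0. Q0=[P2] Q1=[P1,P5] Q2=[]
t=41-42: P2@Q0 runs 1, rem=2, I/O yield, promote→Q0. Q0=[P2] Q1=[P1,P5] Q2=[]
t=42-43: P2@Q0 runs 1, rem=1, I/O yield, promote→Q0. Q0=[P2] Q1=[P1,P5] Q2=[]
t=43-44: P2@Q0 runs 1, rem=0, completes. Q0=[] Q1=[P1,P5] Q2=[]
t=44-48: P1@Q1 runs 4, rem=0, completes. Q0=[] Q1=[P5] Q2=[]
t=48-54: P5@Q1 runs 6, rem=2, quantum used, demote→Q2. Q0=[] Q1=[] Q2=[P5]
t=54-56: P5@Q2 runs 2, rem=0, completes. Q0=[] Q1=[] Q2=[]

Answer: 0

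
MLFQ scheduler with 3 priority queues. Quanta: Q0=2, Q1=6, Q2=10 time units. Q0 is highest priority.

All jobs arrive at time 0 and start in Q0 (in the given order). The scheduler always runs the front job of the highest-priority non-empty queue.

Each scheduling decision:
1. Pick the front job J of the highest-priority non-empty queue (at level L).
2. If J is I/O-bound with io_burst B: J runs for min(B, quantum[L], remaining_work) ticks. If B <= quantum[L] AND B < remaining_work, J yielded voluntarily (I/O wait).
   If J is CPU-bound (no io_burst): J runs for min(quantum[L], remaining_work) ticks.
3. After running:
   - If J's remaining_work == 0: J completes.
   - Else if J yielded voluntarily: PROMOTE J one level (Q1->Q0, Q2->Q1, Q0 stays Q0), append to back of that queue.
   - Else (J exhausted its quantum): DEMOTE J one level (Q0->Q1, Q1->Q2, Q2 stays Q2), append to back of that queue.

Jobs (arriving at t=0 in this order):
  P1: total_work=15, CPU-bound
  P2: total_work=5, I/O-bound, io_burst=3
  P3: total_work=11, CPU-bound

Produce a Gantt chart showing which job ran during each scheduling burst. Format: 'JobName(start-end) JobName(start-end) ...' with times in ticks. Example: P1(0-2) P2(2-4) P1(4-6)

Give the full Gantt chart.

t=0-2: P1@Q0 runs 2, rem=13, quantum used, demote→Q1. Q0=[P2,P3] Q1=[P1] Q2=[]
t=2-4: P2@Q0 runs 2, rem=3, quantum used, demote→Q1. Q0=[P3] Q1=[P1,P2] Q2=[]
t=4-6: P3@Q0 runs 2, rem=9, quantum used, demote→Q1. Q0=[] Q1=[P1,P2,P3] Q2=[]
t=6-12: P1@Q1 runs 6, rem=7, quantum used, demote→Q2. Q0=[] Q1=[P2,P3] Q2=[P1]
t=12-15: P2@Q1 runs 3, rem=0, completes. Q0=[] Q1=[P3] Q2=[P1]
t=15-21: P3@Q1 runs 6, rem=3, quantum used, demote→Q2. Q0=[] Q1=[] Q2=[P1,P3]
t=21-28: P1@Q2 runs 7, rem=0, completes. Q0=[] Q1=[] Q2=[P3]
t=28-31: P3@Q2 runs 3, rem=0, completes. Q0=[] Q1=[] Q2=[]

Answer: P1(0-2) P2(2-4) P3(4-6) P1(6-12) P2(12-15) P3(15-21) P1(21-28) P3(28-31)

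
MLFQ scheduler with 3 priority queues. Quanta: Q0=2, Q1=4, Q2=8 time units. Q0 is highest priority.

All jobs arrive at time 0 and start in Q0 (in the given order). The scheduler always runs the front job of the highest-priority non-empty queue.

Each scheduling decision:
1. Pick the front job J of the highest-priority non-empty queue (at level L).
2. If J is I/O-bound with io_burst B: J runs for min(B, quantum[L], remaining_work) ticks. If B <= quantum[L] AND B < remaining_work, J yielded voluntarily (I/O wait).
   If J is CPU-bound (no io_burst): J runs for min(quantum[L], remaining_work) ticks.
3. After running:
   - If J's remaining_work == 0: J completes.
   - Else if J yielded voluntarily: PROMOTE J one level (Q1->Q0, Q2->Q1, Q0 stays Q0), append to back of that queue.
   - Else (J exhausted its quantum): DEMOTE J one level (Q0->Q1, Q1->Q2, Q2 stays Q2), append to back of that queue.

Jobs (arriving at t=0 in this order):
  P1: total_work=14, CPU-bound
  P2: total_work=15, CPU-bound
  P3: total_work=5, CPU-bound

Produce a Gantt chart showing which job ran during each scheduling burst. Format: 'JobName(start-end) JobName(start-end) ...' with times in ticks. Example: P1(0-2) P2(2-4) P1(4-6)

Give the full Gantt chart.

Answer: P1(0-2) P2(2-4) P3(4-6) P1(6-10) P2(10-14) P3(14-17) P1(17-25) P2(25-33) P2(33-34)

Derivation:
t=0-2: P1@Q0 runs 2, rem=12, quantum used, demote→Q1. Q0=[P2,P3] Q1=[P1] Q2=[]
t=2-4: P2@Q0 runs 2, rem=13, quantum used, demote→Q1. Q0=[P3] Q1=[P1,P2] Q2=[]
t=4-6: P3@Q0 runs 2, rem=3, quantum used, demote→Q1. Q0=[] Q1=[P1,P2,P3] Q2=[]
t=6-10: P1@Q1 runs 4, rem=8, quantum used, demote→Q2. Q0=[] Q1=[P2,P3] Q2=[P1]
t=10-14: P2@Q1 runs 4, rem=9, quantum used, demote→Q2. Q0=[] Q1=[P3] Q2=[P1,P2]
t=14-17: P3@Q1 runs 3, rem=0, completes. Q0=[] Q1=[] Q2=[P1,P2]
t=17-25: P1@Q2 runs 8, rem=0, completes. Q0=[] Q1=[] Q2=[P2]
t=25-33: P2@Q2 runs 8, rem=1, quantum used, demote→Q2. Q0=[] Q1=[] Q2=[P2]
t=33-34: P2@Q2 runs 1, rem=0, completes. Q0=[] Q1=[] Q2=[]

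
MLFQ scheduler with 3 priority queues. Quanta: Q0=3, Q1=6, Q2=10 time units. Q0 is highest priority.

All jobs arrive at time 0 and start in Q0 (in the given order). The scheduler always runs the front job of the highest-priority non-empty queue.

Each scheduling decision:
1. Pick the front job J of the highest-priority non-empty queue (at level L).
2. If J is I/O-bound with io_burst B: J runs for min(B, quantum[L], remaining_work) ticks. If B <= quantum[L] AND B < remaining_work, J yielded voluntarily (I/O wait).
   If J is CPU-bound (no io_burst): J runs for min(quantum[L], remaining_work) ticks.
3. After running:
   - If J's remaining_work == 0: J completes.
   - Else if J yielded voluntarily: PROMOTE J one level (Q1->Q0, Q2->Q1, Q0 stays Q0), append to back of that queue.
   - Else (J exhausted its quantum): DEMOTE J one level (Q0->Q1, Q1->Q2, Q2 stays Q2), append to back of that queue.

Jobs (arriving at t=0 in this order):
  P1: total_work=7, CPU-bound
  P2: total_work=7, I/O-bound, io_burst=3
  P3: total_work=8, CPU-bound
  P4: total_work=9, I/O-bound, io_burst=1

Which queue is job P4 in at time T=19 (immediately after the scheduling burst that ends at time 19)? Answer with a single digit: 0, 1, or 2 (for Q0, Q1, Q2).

Answer: 0

Derivation:
t=0-3: P1@Q0 runs 3, rem=4, quantum used, demote→Q1. Q0=[P2,P3,P4] Q1=[P1] Q2=[]
t=3-6: P2@Q0 runs 3, rem=4, I/O yield, promote→Q0. Q0=[P3,P4,P2] Q1=[P1] Q2=[]
t=6-9: P3@Q0 runs 3, rem=5, quantum used, demote→Q1. Q0=[P4,P2] Q1=[P1,P3] Q2=[]
t=9-10: P4@Q0 runs 1, rem=8, I/O yield, promote→Q0. Q0=[P2,P4] Q1=[P1,P3] Q2=[]
t=10-13: P2@Q0 runs 3, rem=1, I/O yield, promote→Q0. Q0=[P4,P2] Q1=[P1,P3] Q2=[]
t=13-14: P4@Q0 runs 1, rem=7, I/O yield, promote→Q0. Q0=[P2,P4] Q1=[P1,P3] Q2=[]
t=14-15: P2@Q0 runs 1, rem=0, completes. Q0=[P4] Q1=[P1,P3] Q2=[]
t=15-16: P4@Q0 runs 1, rem=6, I/O yield, promote→Q0. Q0=[P4] Q1=[P1,P3] Q2=[]
t=16-17: P4@Q0 runs 1, rem=5, I/O yield, promote→Q0. Q0=[P4] Q1=[P1,P3] Q2=[]
t=17-18: P4@Q0 runs 1, rem=4, I/O yield, promote→Q0. Q0=[P4] Q1=[P1,P3] Q2=[]
t=18-19: P4@Q0 runs 1, rem=3, I/O yield, promote→Q0. Q0=[P4] Q1=[P1,P3] Q2=[]
t=19-20: P4@Q0 runs 1, rem=2, I/O yield, promote→Q0. Q0=[P4] Q1=[P1,P3] Q2=[]
t=20-21: P4@Q0 runs 1, rem=1, I/O yield, promote→Q0. Q0=[P4] Q1=[P1,P3] Q2=[]
t=21-22: P4@Q0 runs 1, rem=0, completes. Q0=[] Q1=[P1,P3] Q2=[]
t=22-26: P1@Q1 runs 4, rem=0, completes. Q0=[] Q1=[P3] Q2=[]
t=26-31: P3@Q1 runs 5, rem=0, completes. Q0=[] Q1=[] Q2=[]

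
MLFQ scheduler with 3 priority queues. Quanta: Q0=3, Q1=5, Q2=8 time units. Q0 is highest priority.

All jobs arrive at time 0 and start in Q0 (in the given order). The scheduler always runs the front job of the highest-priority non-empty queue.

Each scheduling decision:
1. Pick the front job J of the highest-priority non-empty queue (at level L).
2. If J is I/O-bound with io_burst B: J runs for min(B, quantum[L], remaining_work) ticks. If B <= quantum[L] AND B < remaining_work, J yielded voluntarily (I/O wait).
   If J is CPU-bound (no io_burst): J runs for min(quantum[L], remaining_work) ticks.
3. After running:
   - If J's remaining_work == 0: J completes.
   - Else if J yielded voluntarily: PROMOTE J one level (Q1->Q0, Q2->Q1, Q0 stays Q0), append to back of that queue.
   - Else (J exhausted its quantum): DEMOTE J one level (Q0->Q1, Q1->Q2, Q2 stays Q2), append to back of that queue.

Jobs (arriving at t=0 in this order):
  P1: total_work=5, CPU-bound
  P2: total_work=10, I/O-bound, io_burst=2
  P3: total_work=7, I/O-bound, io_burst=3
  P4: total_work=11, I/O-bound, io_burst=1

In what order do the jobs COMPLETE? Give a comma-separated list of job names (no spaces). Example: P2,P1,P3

Answer: P3,P2,P4,P1

Derivation:
t=0-3: P1@Q0 runs 3, rem=2, quantum used, demote→Q1. Q0=[P2,P3,P4] Q1=[P1] Q2=[]
t=3-5: P2@Q0 runs 2, rem=8, I/O yield, promote→Q0. Q0=[P3,P4,P2] Q1=[P1] Q2=[]
t=5-8: P3@Q0 runs 3, rem=4, I/O yield, promote→Q0. Q0=[P4,P2,P3] Q1=[P1] Q2=[]
t=8-9: P4@Q0 runs 1, rem=10, I/O yield, promote→Q0. Q0=[P2,P3,P4] Q1=[P1] Q2=[]
t=9-11: P2@Q0 runs 2, rem=6, I/O yield, promote→Q0. Q0=[P3,P4,P2] Q1=[P1] Q2=[]
t=11-14: P3@Q0 runs 3, rem=1, I/O yield, promote→Q0. Q0=[P4,P2,P3] Q1=[P1] Q2=[]
t=14-15: P4@Q0 runs 1, rem=9, I/O yield, promote→Q0. Q0=[P2,P3,P4] Q1=[P1] Q2=[]
t=15-17: P2@Q0 runs 2, rem=4, I/O yield, promote→Q0. Q0=[P3,P4,P2] Q1=[P1] Q2=[]
t=17-18: P3@Q0 runs 1, rem=0, completes. Q0=[P4,P2] Q1=[P1] Q2=[]
t=18-19: P4@Q0 runs 1, rem=8, I/O yield, promote→Q0. Q0=[P2,P4] Q1=[P1] Q2=[]
t=19-21: P2@Q0 runs 2, rem=2, I/O yield, promote→Q0. Q0=[P4,P2] Q1=[P1] Q2=[]
t=21-22: P4@Q0 runs 1, rem=7, I/O yield, promote→Q0. Q0=[P2,P4] Q1=[P1] Q2=[]
t=22-24: P2@Q0 runs 2, rem=0, completes. Q0=[P4] Q1=[P1] Q2=[]
t=24-25: P4@Q0 runs 1, rem=6, I/O yield, promote→Q0. Q0=[P4] Q1=[P1] Q2=[]
t=25-26: P4@Q0 runs 1, rem=5, I/O yield, promote→Q0. Q0=[P4] Q1=[P1] Q2=[]
t=26-27: P4@Q0 runs 1, rem=4, I/O yield, promote→Q0. Q0=[P4] Q1=[P1] Q2=[]
t=27-28: P4@Q0 runs 1, rem=3, I/O yield, promote→Q0. Q0=[P4] Q1=[P1] Q2=[]
t=28-29: P4@Q0 runs 1, rem=2, I/O yield, promote→Q0. Q0=[P4] Q1=[P1] Q2=[]
t=29-30: P4@Q0 runs 1, rem=1, I/O yield, promote→Q0. Q0=[P4] Q1=[P1] Q2=[]
t=30-31: P4@Q0 runs 1, rem=0, completes. Q0=[] Q1=[P1] Q2=[]
t=31-33: P1@Q1 runs 2, rem=0, completes. Q0=[] Q1=[] Q2=[]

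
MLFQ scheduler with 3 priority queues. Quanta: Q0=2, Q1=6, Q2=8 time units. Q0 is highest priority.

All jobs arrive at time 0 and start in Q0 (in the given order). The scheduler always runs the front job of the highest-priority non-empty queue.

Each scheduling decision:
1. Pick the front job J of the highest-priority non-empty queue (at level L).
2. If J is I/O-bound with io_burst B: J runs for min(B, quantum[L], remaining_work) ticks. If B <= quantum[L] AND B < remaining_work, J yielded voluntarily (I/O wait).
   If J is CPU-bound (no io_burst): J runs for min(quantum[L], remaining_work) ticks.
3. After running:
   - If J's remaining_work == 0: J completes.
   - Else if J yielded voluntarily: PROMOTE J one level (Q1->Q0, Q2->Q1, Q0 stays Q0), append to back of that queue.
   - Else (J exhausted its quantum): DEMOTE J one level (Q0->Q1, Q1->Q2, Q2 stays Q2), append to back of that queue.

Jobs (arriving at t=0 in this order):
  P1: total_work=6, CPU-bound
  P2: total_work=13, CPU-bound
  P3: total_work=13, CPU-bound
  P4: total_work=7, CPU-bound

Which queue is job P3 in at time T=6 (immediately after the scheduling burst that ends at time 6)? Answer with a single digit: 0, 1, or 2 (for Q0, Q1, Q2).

t=0-2: P1@Q0 runs 2, rem=4, quantum used, demote→Q1. Q0=[P2,P3,P4] Q1=[P1] Q2=[]
t=2-4: P2@Q0 runs 2, rem=11, quantum used, demote→Q1. Q0=[P3,P4] Q1=[P1,P2] Q2=[]
t=4-6: P3@Q0 runs 2, rem=11, quantum used, demote→Q1. Q0=[P4] Q1=[P1,P2,P3] Q2=[]
t=6-8: P4@Q0 runs 2, rem=5, quantum used, demote→Q1. Q0=[] Q1=[P1,P2,P3,P4] Q2=[]
t=8-12: P1@Q1 runs 4, rem=0, completes. Q0=[] Q1=[P2,P3,P4] Q2=[]
t=12-18: P2@Q1 runs 6, rem=5, quantum used, demote→Q2. Q0=[] Q1=[P3,P4] Q2=[P2]
t=18-24: P3@Q1 runs 6, rem=5, quantum used, demote→Q2. Q0=[] Q1=[P4] Q2=[P2,P3]
t=24-29: P4@Q1 runs 5, rem=0, completes. Q0=[] Q1=[] Q2=[P2,P3]
t=29-34: P2@Q2 runs 5, rem=0, completes. Q0=[] Q1=[] Q2=[P3]
t=34-39: P3@Q2 runs 5, rem=0, completes. Q0=[] Q1=[] Q2=[]

Answer: 1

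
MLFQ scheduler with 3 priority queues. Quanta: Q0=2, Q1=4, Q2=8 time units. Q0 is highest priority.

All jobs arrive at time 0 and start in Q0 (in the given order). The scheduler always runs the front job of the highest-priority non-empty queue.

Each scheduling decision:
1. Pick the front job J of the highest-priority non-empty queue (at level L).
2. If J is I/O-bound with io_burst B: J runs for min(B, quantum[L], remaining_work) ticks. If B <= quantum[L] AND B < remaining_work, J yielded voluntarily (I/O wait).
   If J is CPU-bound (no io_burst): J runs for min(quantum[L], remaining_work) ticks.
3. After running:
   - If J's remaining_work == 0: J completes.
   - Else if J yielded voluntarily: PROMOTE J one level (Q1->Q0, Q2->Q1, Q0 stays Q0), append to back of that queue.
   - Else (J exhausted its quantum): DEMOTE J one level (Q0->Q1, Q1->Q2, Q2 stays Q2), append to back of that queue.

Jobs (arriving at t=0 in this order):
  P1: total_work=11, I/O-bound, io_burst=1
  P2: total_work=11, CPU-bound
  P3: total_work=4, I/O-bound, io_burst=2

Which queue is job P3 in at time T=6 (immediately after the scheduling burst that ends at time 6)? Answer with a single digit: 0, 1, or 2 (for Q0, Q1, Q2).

Answer: 0

Derivation:
t=0-1: P1@Q0 runs 1, rem=10, I/O yield, promote→Q0. Q0=[P2,P3,P1] Q1=[] Q2=[]
t=1-3: P2@Q0 runs 2, rem=9, quantum used, demote→Q1. Q0=[P3,P1] Q1=[P2] Q2=[]
t=3-5: P3@Q0 runs 2, rem=2, I/O yield, promote→Q0. Q0=[P1,P3] Q1=[P2] Q2=[]
t=5-6: P1@Q0 runs 1, rem=9, I/O yield, promote→Q0. Q0=[P3,P1] Q1=[P2] Q2=[]
t=6-8: P3@Q0 runs 2, rem=0, completes. Q0=[P1] Q1=[P2] Q2=[]
t=8-9: P1@Q0 runs 1, rem=8, I/O yield, promote→Q0. Q0=[P1] Q1=[P2] Q2=[]
t=9-10: P1@Q0 runs 1, rem=7, I/O yield, promote→Q0. Q0=[P1] Q1=[P2] Q2=[]
t=10-11: P1@Q0 runs 1, rem=6, I/O yield, promote→Q0. Q0=[P1] Q1=[P2] Q2=[]
t=11-12: P1@Q0 runs 1, rem=5, I/O yield, promote→Q0. Q0=[P1] Q1=[P2] Q2=[]
t=12-13: P1@Q0 runs 1, rem=4, I/O yield, promote→Q0. Q0=[P1] Q1=[P2] Q2=[]
t=13-14: P1@Q0 runs 1, rem=3, I/O yield, promote→Q0. Q0=[P1] Q1=[P2] Q2=[]
t=14-15: P1@Q0 runs 1, rem=2, I/O yield, promote→Q0. Q0=[P1] Q1=[P2] Q2=[]
t=15-16: P1@Q0 runs 1, rem=1, I/O yield, promote→Q0. Q0=[P1] Q1=[P2] Q2=[]
t=16-17: P1@Q0 runs 1, rem=0, completes. Q0=[] Q1=[P2] Q2=[]
t=17-21: P2@Q1 runs 4, rem=5, quantum used, demote→Q2. Q0=[] Q1=[] Q2=[P2]
t=21-26: P2@Q2 runs 5, rem=0, completes. Q0=[] Q1=[] Q2=[]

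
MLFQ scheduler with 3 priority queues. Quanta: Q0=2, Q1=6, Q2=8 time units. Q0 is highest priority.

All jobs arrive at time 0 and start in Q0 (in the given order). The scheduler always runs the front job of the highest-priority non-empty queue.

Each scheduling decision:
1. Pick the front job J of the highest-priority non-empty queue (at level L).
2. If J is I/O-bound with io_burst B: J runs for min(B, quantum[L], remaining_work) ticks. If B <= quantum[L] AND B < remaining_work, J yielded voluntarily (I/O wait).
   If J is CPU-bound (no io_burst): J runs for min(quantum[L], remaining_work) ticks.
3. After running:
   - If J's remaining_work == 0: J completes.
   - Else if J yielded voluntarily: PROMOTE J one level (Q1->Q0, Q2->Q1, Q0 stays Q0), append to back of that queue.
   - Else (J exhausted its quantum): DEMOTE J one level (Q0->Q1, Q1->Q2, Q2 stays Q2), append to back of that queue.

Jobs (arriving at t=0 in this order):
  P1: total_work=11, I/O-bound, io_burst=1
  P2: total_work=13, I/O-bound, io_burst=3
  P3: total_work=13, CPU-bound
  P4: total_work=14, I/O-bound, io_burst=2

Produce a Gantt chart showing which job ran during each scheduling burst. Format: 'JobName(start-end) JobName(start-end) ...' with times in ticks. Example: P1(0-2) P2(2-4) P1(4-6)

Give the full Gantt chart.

t=0-1: P1@Q0 runs 1, rem=10, I/O yield, promote→Q0. Q0=[P2,P3,P4,P1] Q1=[] Q2=[]
t=1-3: P2@Q0 runs 2, rem=11, quantum used, demote→Q1. Q0=[P3,P4,P1] Q1=[P2] Q2=[]
t=3-5: P3@Q0 runs 2, rem=11, quantum used, demote→Q1. Q0=[P4,P1] Q1=[P2,P3] Q2=[]
t=5-7: P4@Q0 runs 2, rem=12, I/O yield, promote→Q0. Q0=[P1,P4] Q1=[P2,P3] Q2=[]
t=7-8: P1@Q0 runs 1, rem=9, I/O yield, promote→Q0. Q0=[P4,P1] Q1=[P2,P3] Q2=[]
t=8-10: P4@Q0 runs 2, rem=10, I/O yield, promote→Q0. Q0=[P1,P4] Q1=[P2,P3] Q2=[]
t=10-11: P1@Q0 runs 1, rem=8, I/O yield, promote→Q0. Q0=[P4,P1] Q1=[P2,P3] Q2=[]
t=11-13: P4@Q0 runs 2, rem=8, I/O yield, promote→Q0. Q0=[P1,P4] Q1=[P2,P3] Q2=[]
t=13-14: P1@Q0 runs 1, rem=7, I/O yield, promote→Q0. Q0=[P4,P1] Q1=[P2,P3] Q2=[]
t=14-16: P4@Q0 runs 2, rem=6, I/O yield, promote→Q0. Q0=[P1,P4] Q1=[P2,P3] Q2=[]
t=16-17: P1@Q0 runs 1, rem=6, I/O yield, promote→Q0. Q0=[P4,P1] Q1=[P2,P3] Q2=[]
t=17-19: P4@Q0 runs 2, rem=4, I/O yield, promote→Q0. Q0=[P1,P4] Q1=[P2,P3] Q2=[]
t=19-20: P1@Q0 runs 1, rem=5, I/O yield, promote→Q0. Q0=[P4,P1] Q1=[P2,P3] Q2=[]
t=20-22: P4@Q0 runs 2, rem=2, I/O yield, promote→Q0. Q0=[P1,P4] Q1=[P2,P3] Q2=[]
t=22-23: P1@Q0 runs 1, rem=4, I/O yield, promote→Q0. Q0=[P4,P1] Q1=[P2,P3] Q2=[]
t=23-25: P4@Q0 runs 2, rem=0, completes. Q0=[P1] Q1=[P2,P3] Q2=[]
t=25-26: P1@Q0 runs 1, rem=3, I/O yield, promote→Q0. Q0=[P1] Q1=[P2,P3] Q2=[]
t=26-27: P1@Q0 runs 1, rem=2, I/O yield, promote→Q0. Q0=[P1] Q1=[P2,P3] Q2=[]
t=27-28: P1@Q0 runs 1, rem=1, I/O yield, promote→Q0. Q0=[P1] Q1=[P2,P3] Q2=[]
t=28-29: P1@Q0 runs 1, rem=0, completes. Q0=[] Q1=[P2,P3] Q2=[]
t=29-32: P2@Q1 runs 3, rem=8, I/O yield, promote→Q0. Q0=[P2] Q1=[P3] Q2=[]
t=32-34: P2@Q0 runs 2, rem=6, quantum used, demote→Q1. Q0=[] Q1=[P3,P2] Q2=[]
t=34-40: P3@Q1 runs 6, rem=5, quantum used, demote→Q2. Q0=[] Q1=[P2] Q2=[P3]
t=40-43: P2@Q1 runs 3, rem=3, I/O yield, promote→Q0. Q0=[P2] Q1=[] Q2=[P3]
t=43-45: P2@Q0 runs 2, rem=1, quantum used, demote→Q1. Q0=[] Q1=[P2] Q2=[P3]
t=45-46: P2@Q1 runs 1, rem=0, completes. Q0=[] Q1=[] Q2=[P3]
t=46-51: P3@Q2 runs 5, rem=0, completes. Q0=[] Q1=[] Q2=[]

Answer: P1(0-1) P2(1-3) P3(3-5) P4(5-7) P1(7-8) P4(8-10) P1(10-11) P4(11-13) P1(13-14) P4(14-16) P1(16-17) P4(17-19) P1(19-20) P4(20-22) P1(22-23) P4(23-25) P1(25-26) P1(26-27) P1(27-28) P1(28-29) P2(29-32) P2(32-34) P3(34-40) P2(40-43) P2(43-45) P2(45-46) P3(46-51)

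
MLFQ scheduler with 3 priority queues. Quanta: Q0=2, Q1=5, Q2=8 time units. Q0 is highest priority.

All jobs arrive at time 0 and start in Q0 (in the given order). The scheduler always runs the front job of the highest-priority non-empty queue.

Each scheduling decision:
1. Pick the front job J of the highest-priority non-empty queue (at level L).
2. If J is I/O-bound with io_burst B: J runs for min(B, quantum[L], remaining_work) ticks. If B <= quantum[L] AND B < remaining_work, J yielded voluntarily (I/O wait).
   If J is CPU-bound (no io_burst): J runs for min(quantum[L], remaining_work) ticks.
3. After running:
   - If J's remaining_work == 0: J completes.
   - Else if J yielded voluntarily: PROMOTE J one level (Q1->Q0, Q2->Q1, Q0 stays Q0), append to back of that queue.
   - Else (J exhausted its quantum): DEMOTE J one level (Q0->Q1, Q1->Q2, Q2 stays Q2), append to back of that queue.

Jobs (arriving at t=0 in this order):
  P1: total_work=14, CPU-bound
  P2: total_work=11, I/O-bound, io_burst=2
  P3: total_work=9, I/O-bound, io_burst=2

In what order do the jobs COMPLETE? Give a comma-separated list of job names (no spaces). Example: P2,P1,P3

Answer: P3,P2,P1

Derivation:
t=0-2: P1@Q0 runs 2, rem=12, quantum used, demote→Q1. Q0=[P2,P3] Q1=[P1] Q2=[]
t=2-4: P2@Q0 runs 2, rem=9, I/O yield, promote→Q0. Q0=[P3,P2] Q1=[P1] Q2=[]
t=4-6: P3@Q0 runs 2, rem=7, I/O yield, promote→Q0. Q0=[P2,P3] Q1=[P1] Q2=[]
t=6-8: P2@Q0 runs 2, rem=7, I/O yield, promote→Q0. Q0=[P3,P2] Q1=[P1] Q2=[]
t=8-10: P3@Q0 runs 2, rem=5, I/O yield, promote→Q0. Q0=[P2,P3] Q1=[P1] Q2=[]
t=10-12: P2@Q0 runs 2, rem=5, I/O yield, promote→Q0. Q0=[P3,P2] Q1=[P1] Q2=[]
t=12-14: P3@Q0 runs 2, rem=3, I/O yield, promote→Q0. Q0=[P2,P3] Q1=[P1] Q2=[]
t=14-16: P2@Q0 runs 2, rem=3, I/O yield, promote→Q0. Q0=[P3,P2] Q1=[P1] Q2=[]
t=16-18: P3@Q0 runs 2, rem=1, I/O yield, promote→Q0. Q0=[P2,P3] Q1=[P1] Q2=[]
t=18-20: P2@Q0 runs 2, rem=1, I/O yield, promote→Q0. Q0=[P3,P2] Q1=[P1] Q2=[]
t=20-21: P3@Q0 runs 1, rem=0, completes. Q0=[P2] Q1=[P1] Q2=[]
t=21-22: P2@Q0 runs 1, rem=0, completes. Q0=[] Q1=[P1] Q2=[]
t=22-27: P1@Q1 runs 5, rem=7, quantum used, demote→Q2. Q0=[] Q1=[] Q2=[P1]
t=27-34: P1@Q2 runs 7, rem=0, completes. Q0=[] Q1=[] Q2=[]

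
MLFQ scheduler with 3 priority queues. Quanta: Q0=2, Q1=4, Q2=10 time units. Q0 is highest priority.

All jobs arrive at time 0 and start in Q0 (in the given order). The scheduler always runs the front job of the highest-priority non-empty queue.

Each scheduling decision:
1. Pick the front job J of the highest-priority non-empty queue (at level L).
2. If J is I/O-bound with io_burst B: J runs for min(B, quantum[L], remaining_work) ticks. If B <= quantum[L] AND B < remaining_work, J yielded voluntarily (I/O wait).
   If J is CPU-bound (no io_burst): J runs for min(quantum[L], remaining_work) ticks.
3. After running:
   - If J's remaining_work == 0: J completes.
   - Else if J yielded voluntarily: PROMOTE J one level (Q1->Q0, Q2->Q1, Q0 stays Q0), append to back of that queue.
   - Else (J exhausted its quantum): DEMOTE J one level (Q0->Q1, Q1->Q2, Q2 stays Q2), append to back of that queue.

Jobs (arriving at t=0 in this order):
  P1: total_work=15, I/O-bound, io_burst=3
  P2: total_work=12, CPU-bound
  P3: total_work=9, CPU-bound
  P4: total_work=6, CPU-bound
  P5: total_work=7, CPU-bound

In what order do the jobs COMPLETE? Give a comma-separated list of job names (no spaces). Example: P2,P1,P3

t=0-2: P1@Q0 runs 2, rem=13, quantum used, demote→Q1. Q0=[P2,P3,P4,P5] Q1=[P1] Q2=[]
t=2-4: P2@Q0 runs 2, rem=10, quantum used, demote→Q1. Q0=[P3,P4,P5] Q1=[P1,P2] Q2=[]
t=4-6: P3@Q0 runs 2, rem=7, quantum used, demote→Q1. Q0=[P4,P5] Q1=[P1,P2,P3] Q2=[]
t=6-8: P4@Q0 runs 2, rem=4, quantum used, demote→Q1. Q0=[P5] Q1=[P1,P2,P3,P4] Q2=[]
t=8-10: P5@Q0 runs 2, rem=5, quantum used, demote→Q1. Q0=[] Q1=[P1,P2,P3,P4,P5] Q2=[]
t=10-13: P1@Q1 runs 3, rem=10, I/O yield, promote→Q0. Q0=[P1] Q1=[P2,P3,P4,P5] Q2=[]
t=13-15: P1@Q0 runs 2, rem=8, quantum used, demote→Q1. Q0=[] Q1=[P2,P3,P4,P5,P1] Q2=[]
t=15-19: P2@Q1 runs 4, rem=6, quantum used, demote→Q2. Q0=[] Q1=[P3,P4,P5,P1] Q2=[P2]
t=19-23: P3@Q1 runs 4, rem=3, quantum used, demote→Q2. Q0=[] Q1=[P4,P5,P1] Q2=[P2,P3]
t=23-27: P4@Q1 runs 4, rem=0, completes. Q0=[] Q1=[P5,P1] Q2=[P2,P3]
t=27-31: P5@Q1 runs 4, rem=1, quantum used, demote→Q2. Q0=[] Q1=[P1] Q2=[P2,P3,P5]
t=31-34: P1@Q1 runs 3, rem=5, I/O yield, promote→Q0. Q0=[P1] Q1=[] Q2=[P2,P3,P5]
t=34-36: P1@Q0 runs 2, rem=3, quantum used, demote→Q1. Q0=[] Q1=[P1] Q2=[P2,P3,P5]
t=36-39: P1@Q1 runs 3, rem=0, completes. Q0=[] Q1=[] Q2=[P2,P3,P5]
t=39-45: P2@Q2 runs 6, rem=0, completes. Q0=[] Q1=[] Q2=[P3,P5]
t=45-48: P3@Q2 runs 3, rem=0, completes. Q0=[] Q1=[] Q2=[P5]
t=48-49: P5@Q2 runs 1, rem=0, completes. Q0=[] Q1=[] Q2=[]

Answer: P4,P1,P2,P3,P5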